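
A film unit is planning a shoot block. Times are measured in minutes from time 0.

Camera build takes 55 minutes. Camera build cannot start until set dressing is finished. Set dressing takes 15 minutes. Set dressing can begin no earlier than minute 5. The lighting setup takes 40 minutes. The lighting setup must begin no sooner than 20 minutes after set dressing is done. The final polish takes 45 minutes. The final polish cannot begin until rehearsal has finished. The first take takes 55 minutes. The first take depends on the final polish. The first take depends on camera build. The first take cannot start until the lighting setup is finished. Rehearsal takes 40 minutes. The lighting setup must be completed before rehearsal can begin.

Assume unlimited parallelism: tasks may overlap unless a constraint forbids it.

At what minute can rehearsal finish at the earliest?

120

After its own release at minute 5, set dressing can start at minute 5 and finishes at minute 20.
After set dressing (finishes minute 20, plus 20-minute gap → minute 40), the lighting setup can start at minute 40 and finishes at minute 80.
After the lighting setup (finishes minute 80), rehearsal can start at minute 80 and finishes at minute 120.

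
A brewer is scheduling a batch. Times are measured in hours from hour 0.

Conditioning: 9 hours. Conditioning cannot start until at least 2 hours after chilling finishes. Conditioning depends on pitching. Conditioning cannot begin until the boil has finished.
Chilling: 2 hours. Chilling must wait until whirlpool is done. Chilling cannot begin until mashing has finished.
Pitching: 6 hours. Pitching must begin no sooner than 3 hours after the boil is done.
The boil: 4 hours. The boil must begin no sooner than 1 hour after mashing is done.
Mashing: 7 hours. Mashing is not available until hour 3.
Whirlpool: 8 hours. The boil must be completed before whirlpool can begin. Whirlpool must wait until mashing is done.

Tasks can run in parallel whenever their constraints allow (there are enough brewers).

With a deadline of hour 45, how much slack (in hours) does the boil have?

Mashing cannot begin until its own release at hour 3. It runs from hour 3 to 3 + 7 = hour 10.
The boil cannot begin until mashing (finishes hour 10, plus 1-hour gap → hour 11). It runs from hour 11 to 11 + 4 = hour 15.

Working backward from the deadline:
Conditioning has no dependents, so it just needs to finish by hour 45. Starting by 45 − 9 = hour 36 achieves that.
Since conditioning (must start by hour 36, minus 2-hour gap → hour 34) depends on it, chilling must finish by hour 34. Backing off its 2-hour duration gives a latest start of hour 32.
Whirlpool feeds into chilling (must start by hour 32); so whirlpool must finish by hour 32 and therefore start by hour 24.
Pitching has to be done before conditioning (must start by hour 36). That means finishing by hour 36, i.e. starting by 36 − 6 = hour 30.
The boil feeds whirlpool (must start by hour 24); pitching (must start by hour 30, minus 3-hour gap → hour 27); conditioning (must start by hour 36). Taking the minimum, the boil must finish by hour 24 and start by 24 − 4 = hour 20.
So the boil can start as early as hour 11 and as late as hour 20, giving 20 − 11 = 9 hours of slack.

9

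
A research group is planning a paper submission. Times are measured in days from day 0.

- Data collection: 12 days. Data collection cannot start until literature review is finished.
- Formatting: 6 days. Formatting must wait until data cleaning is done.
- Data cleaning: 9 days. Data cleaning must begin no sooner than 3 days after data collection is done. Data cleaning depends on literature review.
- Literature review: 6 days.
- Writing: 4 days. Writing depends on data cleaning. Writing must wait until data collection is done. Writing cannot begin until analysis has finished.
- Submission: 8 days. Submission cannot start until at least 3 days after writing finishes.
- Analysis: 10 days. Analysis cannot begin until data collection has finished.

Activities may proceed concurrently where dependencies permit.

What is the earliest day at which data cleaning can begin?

Nothing blocks literature review, so it runs from day 0 to day 6.
After literature review (finishes day 6), data collection can start at day 6 and finishes at day 18.
Data cleaning waits on data collection (finishes day 18, plus 3-day gap → day 21); literature review (finishes day 6). The latest of these is day 21, which is the earliest data cleaning can start.

21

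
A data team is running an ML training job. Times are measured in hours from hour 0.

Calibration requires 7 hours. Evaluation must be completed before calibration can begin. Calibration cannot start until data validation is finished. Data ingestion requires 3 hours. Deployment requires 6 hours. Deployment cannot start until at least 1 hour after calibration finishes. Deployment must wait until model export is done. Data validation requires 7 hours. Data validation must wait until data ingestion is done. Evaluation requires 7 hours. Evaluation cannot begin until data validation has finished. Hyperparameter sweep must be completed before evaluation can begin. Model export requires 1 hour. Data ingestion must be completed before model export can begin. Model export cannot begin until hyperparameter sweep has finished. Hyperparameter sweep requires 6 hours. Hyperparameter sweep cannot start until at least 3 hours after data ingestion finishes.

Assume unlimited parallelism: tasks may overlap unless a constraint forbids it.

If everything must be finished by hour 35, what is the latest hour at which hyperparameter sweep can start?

8

Deployment must finish by hour 35; it takes 6 hours, so it must start by 35 − 6 = hour 29.
Calibration feeds into deployment (must start by hour 29, minus 1-hour gap → hour 28); so calibration must finish by hour 28 and therefore start by hour 21.
Evaluation must finish before calibration (must start by hour 21). With a 7-hour duration, evaluation must start by 21 − 7 = hour 14.
Model export feeds into deployment (must start by hour 29); so model export must finish by hour 29 and therefore start by hour 28.
Hyperparameter sweep must finish in time for evaluation (must start by hour 14); model export (must start by hour 28). The tightest is hour 14, so hyperparameter sweep must start by 14 − 6 = hour 8.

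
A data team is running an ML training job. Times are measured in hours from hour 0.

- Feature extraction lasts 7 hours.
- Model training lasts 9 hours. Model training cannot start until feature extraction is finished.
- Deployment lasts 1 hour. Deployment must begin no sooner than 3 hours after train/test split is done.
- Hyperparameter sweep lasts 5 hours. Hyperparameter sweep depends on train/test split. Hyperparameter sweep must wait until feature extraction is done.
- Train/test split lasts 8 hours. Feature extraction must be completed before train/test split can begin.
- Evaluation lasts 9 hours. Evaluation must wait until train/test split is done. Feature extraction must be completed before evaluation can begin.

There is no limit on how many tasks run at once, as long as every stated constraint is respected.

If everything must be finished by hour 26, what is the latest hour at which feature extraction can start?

Nothing follows hyperparameter sweep; the deadline of hour 26 is its only limit. It must start by 26 − 5 = hour 21.
Nothing follows evaluation; the deadline of hour 26 is its only limit. It must start by 26 − 9 = hour 17.
Deployment must finish by hour 26; it takes 1 hour, so it must start by 26 − 1 = hour 25.
For train/test split: hyperparameter sweep (must start by hour 21); evaluation (must start by hour 17); deployment (must start by hour 25, minus 3-hour gap → hour 22). The most restrictive is hour 17; with an 8-hour duration, train/test split must start by hour 9.
Nothing follows model training; the deadline of hour 26 is its only limit. It must start by 26 − 9 = hour 17.
Feature extraction has several dependents: train/test split (must start by hour 9); hyperparameter sweep (must start by hour 21); model training (must start by hour 17); evaluation (must start by hour 17). The earliest of those limits is hour 9, so feature extraction must start by 9 − 7 = hour 2.

2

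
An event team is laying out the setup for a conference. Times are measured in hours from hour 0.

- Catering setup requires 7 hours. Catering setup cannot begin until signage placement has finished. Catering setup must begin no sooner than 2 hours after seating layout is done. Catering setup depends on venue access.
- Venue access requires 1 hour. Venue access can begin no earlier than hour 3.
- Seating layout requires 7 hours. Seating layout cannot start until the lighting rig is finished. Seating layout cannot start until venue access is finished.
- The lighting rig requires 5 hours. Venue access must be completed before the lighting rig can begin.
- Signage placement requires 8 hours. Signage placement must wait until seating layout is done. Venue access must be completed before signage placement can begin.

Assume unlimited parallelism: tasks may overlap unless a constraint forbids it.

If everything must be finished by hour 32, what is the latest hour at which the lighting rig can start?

5

Catering setup must finish by hour 32; it takes 7 hours, so it must start by 32 − 7 = hour 25.
Since catering setup (must start by hour 25) depends on it, signage placement must finish by hour 25. Backing off its 8-hour duration gives a latest start of hour 17.
For seating layout: signage placement (must start by hour 17); catering setup (must start by hour 25, minus 2-hour gap → hour 23). The most restrictive is hour 17; with a 7-hour duration, seating layout must start by hour 10.
Since seating layout (must start by hour 10) depends on it, the lighting rig must finish by hour 10. Backing off its 5-hour duration gives a latest start of hour 5.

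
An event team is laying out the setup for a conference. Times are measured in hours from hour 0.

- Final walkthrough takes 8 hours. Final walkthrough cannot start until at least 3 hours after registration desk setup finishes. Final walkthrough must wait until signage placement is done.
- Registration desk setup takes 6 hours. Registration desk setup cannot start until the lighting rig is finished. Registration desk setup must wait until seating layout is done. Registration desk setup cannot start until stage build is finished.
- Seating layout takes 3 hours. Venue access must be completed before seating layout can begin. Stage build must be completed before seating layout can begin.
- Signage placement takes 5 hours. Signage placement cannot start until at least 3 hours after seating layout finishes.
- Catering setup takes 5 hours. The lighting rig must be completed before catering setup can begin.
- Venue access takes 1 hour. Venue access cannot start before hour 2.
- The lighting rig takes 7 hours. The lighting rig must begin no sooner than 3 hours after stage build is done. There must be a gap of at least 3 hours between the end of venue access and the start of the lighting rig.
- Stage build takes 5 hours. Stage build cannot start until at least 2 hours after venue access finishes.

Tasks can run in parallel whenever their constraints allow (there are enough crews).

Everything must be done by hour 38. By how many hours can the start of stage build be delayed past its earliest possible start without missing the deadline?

Venue access cannot begin until its own release at hour 2. It runs from hour 2 to 2 + 1 = hour 3.
Stage build waits on venue access (finishes hour 3, plus 2-hour gap → hour 5), so it starts at hour 5 and finishes at 5 + 5 = hour 10.

Working backward from the deadline:
Nothing follows final walkthrough; the deadline of hour 38 is its only limit. It must start by 38 − 8 = hour 30.
Registration desk setup feeds into final walkthrough (must start by hour 30, minus 3-hour gap → hour 27); so registration desk setup must finish by hour 27 and therefore start by hour 21.
Catering setup must finish by hour 38; it takes 5 hours, so it must start by 38 − 5 = hour 33.
The lighting rig has several dependents: registration desk setup (must start by hour 21); catering setup (must start by hour 33). The earliest of those limits is hour 21, so the lighting rig must start by 21 − 7 = hour 14.
Signage placement has to be done before final walkthrough (must start by hour 30). That means finishing by hour 30, i.e. starting by 30 − 5 = hour 25.
Seating layout must finish in time for registration desk setup (must start by hour 21); signage placement (must start by hour 25, minus 3-hour gap → hour 22). The tightest is hour 21, so seating layout must start by 21 − 3 = hour 18.
Stage build feeds the lighting rig (must start by hour 14, minus 3-hour gap → hour 11); seating layout (must start by hour 18); registration desk setup (must start by hour 21). Taking the minimum, stage build must finish by hour 11 and start by 11 − 5 = hour 6.
So stage build can start as early as hour 5 and as late as hour 6, giving 6 − 5 = 1 hour of slack.

1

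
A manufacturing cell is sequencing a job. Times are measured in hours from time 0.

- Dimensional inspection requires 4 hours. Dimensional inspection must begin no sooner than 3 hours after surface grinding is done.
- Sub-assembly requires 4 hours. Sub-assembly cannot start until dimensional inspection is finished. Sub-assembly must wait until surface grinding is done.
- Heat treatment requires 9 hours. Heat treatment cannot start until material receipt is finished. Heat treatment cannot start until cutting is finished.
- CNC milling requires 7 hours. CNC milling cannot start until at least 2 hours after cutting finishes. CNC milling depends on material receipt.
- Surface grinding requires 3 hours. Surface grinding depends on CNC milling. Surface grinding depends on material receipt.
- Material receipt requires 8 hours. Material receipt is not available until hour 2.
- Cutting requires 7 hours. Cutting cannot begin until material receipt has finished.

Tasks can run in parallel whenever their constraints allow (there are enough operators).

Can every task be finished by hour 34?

No

After its own release at hour 2, material receipt can start at hour 2 and finishes at hour 10.
After material receipt (finishes hour 10), cutting can start at hour 10 and finishes at hour 17.
Heat treatment cannot start until material receipt (finishes hour 10); cutting (finishes hour 17). The controlling bound is hour 17, so heat treatment finishes at 17 + 9 = hour 26.
For CNC milling: cutting (finishes hour 17, plus 2-hour gap → hour 19); material receipt (finishes hour 10). Taking the maximum gives a start of hour 19, and it finishes at 19 + 7 = hour 26.
For surface grinding: CNC milling (finishes hour 26); material receipt (finishes hour 10). Taking the maximum gives a start of hour 26, and it finishes at 26 + 3 = hour 29.
Dimensional inspection waits on surface grinding (finishes hour 29, plus 3-hour gap → hour 32), so it starts at hour 32 and finishes at 32 + 4 = hour 36.
Sub-assembly has to wait for dimensional inspection (finishes hour 36); surface grinding (finishes hour 29). The latest of these is hour 36, so sub-assembly runs hour 36 to 36 + 4 = hour 40.
The earliest everything can be done is hour 40, which is after the deadline of 34, so it is not possible.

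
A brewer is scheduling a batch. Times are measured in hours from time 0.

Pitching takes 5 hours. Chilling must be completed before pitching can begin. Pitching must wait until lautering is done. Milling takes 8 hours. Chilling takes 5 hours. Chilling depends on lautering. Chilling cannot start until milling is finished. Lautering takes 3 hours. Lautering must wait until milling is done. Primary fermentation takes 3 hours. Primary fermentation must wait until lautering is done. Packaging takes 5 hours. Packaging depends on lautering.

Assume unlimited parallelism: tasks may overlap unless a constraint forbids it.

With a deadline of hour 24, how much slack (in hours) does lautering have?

Nothing blocks milling, so it runs from hour 0 to hour 8.
Lautering waits on milling (finishes hour 8), so it starts at hour 8 and finishes at 8 + 3 = hour 11.

Working backward from the deadline:
Pitching must finish by hour 24; it takes 5 hours, so it must start by 24 − 5 = hour 19.
Chilling feeds into pitching (must start by hour 19); so chilling must finish by hour 19 and therefore start by hour 14.
To finish by hour 24, primary fermentation (duration 3) must start no later than hour 21.
To finish by hour 24, packaging (duration 5) must start no later than hour 19.
Lautering feeds chilling (must start by hour 14); pitching (must start by hour 19); primary fermentation (must start by hour 21); packaging (must start by hour 19). Taking the minimum, lautering must finish by hour 14 and start by 14 − 3 = hour 11.
So lautering can start as early as hour 8 and as late as hour 11, giving 11 − 8 = 3 hours of slack.

3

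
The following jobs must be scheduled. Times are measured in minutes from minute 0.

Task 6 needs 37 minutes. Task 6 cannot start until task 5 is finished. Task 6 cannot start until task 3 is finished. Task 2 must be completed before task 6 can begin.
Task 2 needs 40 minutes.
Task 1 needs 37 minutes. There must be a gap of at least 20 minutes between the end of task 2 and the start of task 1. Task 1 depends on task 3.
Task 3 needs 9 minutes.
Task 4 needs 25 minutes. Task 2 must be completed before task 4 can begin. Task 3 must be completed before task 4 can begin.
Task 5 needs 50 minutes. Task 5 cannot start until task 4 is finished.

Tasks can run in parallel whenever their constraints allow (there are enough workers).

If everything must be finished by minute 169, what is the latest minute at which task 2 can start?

Nothing follows task 1; the deadline of minute 169 is its only limit. It must start by 169 − 37 = minute 132.
To finish by minute 169, task 6 (duration 37) must start no later than minute 132.
Task 5 has to be done before task 6 (must start by minute 132). That means finishing by minute 132, i.e. starting by 132 − 50 = minute 82.
Task 4 feeds into task 5 (must start by minute 82); so task 4 must finish by minute 82 and therefore start by minute 57.
Task 2 has several dependents: task 1 (must start by minute 132, minus 20-minute gap → minute 112); task 4 (must start by minute 57); task 6 (must start by minute 132). The earliest of those limits is minute 57, so task 2 must start by 57 − 40 = minute 17.

17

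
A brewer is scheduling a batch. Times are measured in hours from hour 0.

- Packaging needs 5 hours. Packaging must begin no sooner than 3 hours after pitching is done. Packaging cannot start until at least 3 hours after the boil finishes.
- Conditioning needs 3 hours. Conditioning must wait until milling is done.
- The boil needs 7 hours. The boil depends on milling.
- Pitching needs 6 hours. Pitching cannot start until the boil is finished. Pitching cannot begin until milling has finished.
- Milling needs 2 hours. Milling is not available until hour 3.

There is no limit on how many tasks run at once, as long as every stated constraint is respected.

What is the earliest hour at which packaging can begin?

Milling cannot begin until its own release at hour 3. It runs from hour 3 to 3 + 2 = hour 5.
After milling (finishes hour 5), the boil can start at hour 5 and finishes at hour 12.
Pitching needs all of the boil (finishes hour 12); milling (finishes hour 5). That puts its earliest start at hour 12; it finishes at 12 + 6 = hour 18.
Packaging waits on pitching (finishes hour 18, plus 3-hour gap → hour 21); the boil (finishes hour 12, plus 3-hour gap → hour 15). The latest of these is hour 21, which is the earliest packaging can start.

21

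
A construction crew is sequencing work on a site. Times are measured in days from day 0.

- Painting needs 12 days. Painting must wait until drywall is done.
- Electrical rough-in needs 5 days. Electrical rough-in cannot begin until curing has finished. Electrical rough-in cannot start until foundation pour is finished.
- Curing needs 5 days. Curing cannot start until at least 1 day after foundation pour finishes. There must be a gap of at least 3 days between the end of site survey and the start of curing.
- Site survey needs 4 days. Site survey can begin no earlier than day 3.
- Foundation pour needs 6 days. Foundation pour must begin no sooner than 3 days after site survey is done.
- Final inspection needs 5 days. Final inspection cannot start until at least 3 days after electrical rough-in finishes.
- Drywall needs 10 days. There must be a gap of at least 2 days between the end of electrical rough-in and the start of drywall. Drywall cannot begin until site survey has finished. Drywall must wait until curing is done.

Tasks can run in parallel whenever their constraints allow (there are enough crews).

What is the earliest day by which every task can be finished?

51

Site survey waits on its own release at day 3, so it starts at day 3 and finishes at 3 + 4 = day 7.
Foundation pour waits on site survey (finishes day 7, plus 3-day gap → day 10), so it starts at day 10 and finishes at 10 + 6 = day 16.
For curing: foundation pour (finishes day 16, plus 1-day gap → day 17); site survey (finishes day 7, plus 3-day gap → day 10). Taking the maximum gives a start of day 17, and it finishes at 17 + 5 = day 22.
Electrical rough-in cannot start until curing (finishes day 22); foundation pour (finishes day 16). The controlling bound is day 22, so electrical rough-in finishes at 22 + 5 = day 27.
After electrical rough-in (finishes day 27, plus 3-day gap → day 30), final inspection can start at day 30 and finishes at day 35.
For drywall: electrical rough-in (finishes day 27, plus 2-day gap → day 29); site survey (finishes day 7); curing (finishes day 22). Taking the maximum gives a start of day 29, and it finishes at 29 + 10 = day 39.
After drywall (finishes day 39), painting can start at day 39 and finishes at day 51.
All tasks are finished once the last one completes. Finish times: Site survey at 7, Foundation pour at 16, Curing at 22, Electrical rough-in at 27, Drywall at 39, Painting at 51, Final inspection at 35. The latest is day 51.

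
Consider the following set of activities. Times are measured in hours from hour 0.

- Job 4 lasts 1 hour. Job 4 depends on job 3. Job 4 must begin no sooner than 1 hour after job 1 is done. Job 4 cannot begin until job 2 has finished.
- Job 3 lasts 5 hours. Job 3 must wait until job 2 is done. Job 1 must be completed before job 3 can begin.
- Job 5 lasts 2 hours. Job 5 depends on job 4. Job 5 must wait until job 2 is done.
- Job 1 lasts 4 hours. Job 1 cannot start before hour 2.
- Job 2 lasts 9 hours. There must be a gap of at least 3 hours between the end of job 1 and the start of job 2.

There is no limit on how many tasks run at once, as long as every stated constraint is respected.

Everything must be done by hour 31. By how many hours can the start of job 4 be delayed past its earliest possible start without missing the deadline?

Job 1 cannot begin until its own release at hour 2. It runs from hour 2 to 2 + 4 = hour 6.
After job 1 (finishes hour 6, plus 3-hour gap → hour 9), job 2 can start at hour 9 and finishes at hour 18.
Job 3 needs all of job 2 (finishes hour 18); job 1 (finishes hour 6). That puts its earliest start at hour 18; it finishes at 18 + 5 = hour 23.
For job 4: job 3 (finishes hour 23); job 1 (finishes hour 6, plus 1-hour gap → hour 7); job 2 (finishes hour 18). Taking the maximum gives a start of hour 23, and it finishes at 23 + 1 = hour 24.

Working backward from the deadline:
To finish by hour 31, job 5 (duration 2) must start no later than hour 29.
Job 4 feeds into job 5 (must start by hour 29); so job 4 must finish by hour 29 and therefore start by hour 28.
So job 4 can start as early as hour 23 and as late as hour 28, giving 28 − 23 = 5 hours of slack.

5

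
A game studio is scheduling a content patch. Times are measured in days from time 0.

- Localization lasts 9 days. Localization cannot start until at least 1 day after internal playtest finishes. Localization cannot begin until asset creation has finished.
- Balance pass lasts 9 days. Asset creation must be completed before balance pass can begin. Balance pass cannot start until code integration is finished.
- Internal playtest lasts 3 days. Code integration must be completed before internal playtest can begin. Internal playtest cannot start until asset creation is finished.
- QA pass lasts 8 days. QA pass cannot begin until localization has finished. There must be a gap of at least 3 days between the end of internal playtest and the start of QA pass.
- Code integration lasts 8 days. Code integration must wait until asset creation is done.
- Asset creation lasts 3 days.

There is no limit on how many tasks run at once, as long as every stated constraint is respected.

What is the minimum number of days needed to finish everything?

Nothing blocks asset creation, so it runs from day 0 to day 3.
After asset creation (finishes day 3), code integration can start at day 3 and finishes at day 11.
Balance pass has to wait for asset creation (finishes day 3); code integration (finishes day 11). The latest of these is day 11, so balance pass runs day 11 to 11 + 9 = day 20.
Internal playtest cannot start until code integration (finishes day 11); asset creation (finishes day 3). The controlling bound is day 11, so internal playtest finishes at 11 + 3 = day 14.
Localization needs all of internal playtest (finishes day 14, plus 1-day gap → day 15); asset creation (finishes day 3). That puts its earliest start at day 15; it finishes at 15 + 9 = day 24.
QA pass has to wait for localization (finishes day 24); internal playtest (finishes day 14, plus 3-day gap → day 17). The latest of these is day 24, so QA pass runs day 24 to 24 + 8 = day 32.
All tasks are finished once the last one completes. Finish times: Asset creation at 3, Code integration at 11, Internal playtest at 14, Balance pass at 20, Localization at 24, QA pass at 32. The latest is day 32.

32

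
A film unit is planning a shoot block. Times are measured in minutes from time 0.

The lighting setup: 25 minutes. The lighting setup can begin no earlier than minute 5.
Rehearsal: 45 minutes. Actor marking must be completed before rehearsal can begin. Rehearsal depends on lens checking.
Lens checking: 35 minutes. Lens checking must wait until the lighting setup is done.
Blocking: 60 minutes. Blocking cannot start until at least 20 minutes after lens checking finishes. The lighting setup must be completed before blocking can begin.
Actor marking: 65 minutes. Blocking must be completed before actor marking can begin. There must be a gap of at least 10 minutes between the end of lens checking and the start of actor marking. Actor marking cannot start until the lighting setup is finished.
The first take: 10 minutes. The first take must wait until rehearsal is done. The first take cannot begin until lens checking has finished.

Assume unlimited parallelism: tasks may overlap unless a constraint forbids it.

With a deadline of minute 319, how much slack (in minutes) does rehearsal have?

The lighting setup cannot begin until its own release at minute 5. It runs from minute 5 to 5 + 25 = minute 30.
Lens checking cannot begin until the lighting setup (finishes minute 30). It runs from minute 30 to 30 + 35 = minute 65.
Blocking cannot start until lens checking (finishes minute 65, plus 20-minute gap → minute 85); the lighting setup (finishes minute 30). The controlling bound is minute 85, so blocking finishes at 85 + 60 = minute 145.
Actor marking has to wait for blocking (finishes minute 145); lens checking (finishes minute 65, plus 10-minute gap → minute 75); the lighting setup (finishes minute 30). The latest of these is minute 145, so actor marking runs minute 145 to 145 + 65 = minute 210.
Rehearsal cannot start until actor marking (finishes minute 210); lens checking (finishes minute 65). The controlling bound is minute 210, so rehearsal finishes at 210 + 45 = minute 255.

Working backward from the deadline:
The first take must finish by minute 319; it takes 10 minutes, so it must start by 319 − 10 = minute 309.
Rehearsal feeds into the first take (must start by minute 309); so rehearsal must finish by minute 309 and therefore start by minute 264.
So rehearsal can start as early as minute 210 and as late as minute 264, giving 264 − 210 = 54 minutes of slack.

54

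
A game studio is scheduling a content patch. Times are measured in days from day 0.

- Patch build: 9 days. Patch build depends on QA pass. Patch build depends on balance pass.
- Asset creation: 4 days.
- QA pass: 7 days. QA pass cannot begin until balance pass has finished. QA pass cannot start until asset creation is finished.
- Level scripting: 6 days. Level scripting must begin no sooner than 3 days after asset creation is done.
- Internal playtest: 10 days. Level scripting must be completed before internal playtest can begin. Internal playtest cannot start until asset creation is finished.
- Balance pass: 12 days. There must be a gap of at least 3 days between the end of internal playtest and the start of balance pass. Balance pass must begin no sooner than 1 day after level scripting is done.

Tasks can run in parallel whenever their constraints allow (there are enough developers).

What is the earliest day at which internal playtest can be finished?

Nothing blocks asset creation, so it runs from day 0 to day 4.
After asset creation (finishes day 4, plus 3-day gap → day 7), level scripting can start at day 7 and finishes at day 13.
Internal playtest has to wait for level scripting (finishes day 13); asset creation (finishes day 4). The latest of these is day 13, so internal playtest runs day 13 to 13 + 10 = day 23.

23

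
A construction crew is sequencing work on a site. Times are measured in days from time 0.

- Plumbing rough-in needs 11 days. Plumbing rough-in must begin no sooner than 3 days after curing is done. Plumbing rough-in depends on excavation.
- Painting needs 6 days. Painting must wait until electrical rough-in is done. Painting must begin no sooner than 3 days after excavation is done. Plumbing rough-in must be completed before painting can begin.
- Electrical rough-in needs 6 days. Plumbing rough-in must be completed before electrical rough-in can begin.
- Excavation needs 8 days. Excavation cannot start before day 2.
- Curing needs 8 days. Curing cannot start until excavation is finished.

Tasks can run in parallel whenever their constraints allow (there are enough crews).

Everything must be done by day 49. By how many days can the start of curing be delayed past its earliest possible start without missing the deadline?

Excavation cannot begin until its own release at day 2. It runs from day 2 to 2 + 8 = day 10.
After excavation (finishes day 10), curing can start at day 10 and finishes at day 18.

Working backward from the deadline:
Nothing follows painting; the deadline of day 49 is its only limit. It must start by 49 − 6 = day 43.
Since painting (must start by day 43) depends on it, electrical rough-in must finish by day 43. Backing off its 6-day duration gives a latest start of day 37.
Plumbing rough-in feeds electrical rough-in (must start by day 37); painting (must start by day 43). Taking the minimum, plumbing rough-in must finish by day 37 and start by 37 − 11 = day 26.
Curing feeds into plumbing rough-in (must start by day 26, minus 3-day gap → day 23); so curing must finish by day 23 and therefore start by day 15.
So curing can start as early as day 10 and as late as day 15, giving 15 − 10 = 5 days of slack.

5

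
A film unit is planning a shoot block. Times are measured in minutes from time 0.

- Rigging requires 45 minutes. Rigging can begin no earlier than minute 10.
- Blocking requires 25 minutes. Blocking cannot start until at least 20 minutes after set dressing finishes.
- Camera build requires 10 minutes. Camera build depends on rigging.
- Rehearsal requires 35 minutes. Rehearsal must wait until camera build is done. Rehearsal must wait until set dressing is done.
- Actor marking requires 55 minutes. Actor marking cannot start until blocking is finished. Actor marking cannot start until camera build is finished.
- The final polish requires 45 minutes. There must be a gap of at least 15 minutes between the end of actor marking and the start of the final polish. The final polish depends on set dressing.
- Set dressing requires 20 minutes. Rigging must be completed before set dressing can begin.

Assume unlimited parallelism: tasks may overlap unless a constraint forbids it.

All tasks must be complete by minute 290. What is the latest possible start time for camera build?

The final polish must finish by minute 290; it takes 45 minutes, so it must start by 290 − 45 = minute 245.
Actor marking has to be done before the final polish (must start by minute 245, minus 15-minute gap → minute 230). That means finishing by minute 230, i.e. starting by 230 − 55 = minute 175.
Rehearsal has no dependents, so it just needs to finish by minute 290. Starting by 290 − 35 = minute 255 achieves that.
For camera build: actor marking (must start by minute 175); rehearsal (must start by minute 255). The most restrictive is minute 175; with a 10-minute duration, camera build must start by minute 165.

165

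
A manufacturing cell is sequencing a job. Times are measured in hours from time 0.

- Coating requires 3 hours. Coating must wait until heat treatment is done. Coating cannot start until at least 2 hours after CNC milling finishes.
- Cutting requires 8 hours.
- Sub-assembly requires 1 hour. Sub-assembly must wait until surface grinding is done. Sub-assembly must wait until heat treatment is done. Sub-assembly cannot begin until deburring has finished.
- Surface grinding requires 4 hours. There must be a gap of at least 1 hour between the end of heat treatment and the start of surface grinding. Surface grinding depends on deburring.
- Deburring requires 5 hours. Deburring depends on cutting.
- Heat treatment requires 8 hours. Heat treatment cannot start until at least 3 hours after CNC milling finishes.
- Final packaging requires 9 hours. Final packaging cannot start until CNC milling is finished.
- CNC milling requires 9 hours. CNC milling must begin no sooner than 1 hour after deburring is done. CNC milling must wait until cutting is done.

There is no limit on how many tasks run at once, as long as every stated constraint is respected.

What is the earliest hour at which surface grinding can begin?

35

Nothing blocks cutting, so it runs from hour 0 to hour 8.
Deburring cannot begin until cutting (finishes hour 8). It runs from hour 8 to 8 + 5 = hour 13.
CNC milling has to wait for deburring (finishes hour 13, plus 1-hour gap → hour 14); cutting (finishes hour 8). The latest of these is hour 14, so CNC milling runs hour 14 to 14 + 9 = hour 23.
After CNC milling (finishes hour 23, plus 3-hour gap → hour 26), heat treatment can start at hour 26 and finishes at hour 34.
Surface grinding waits on heat treatment (finishes hour 34, plus 1-hour gap → hour 35); deburring (finishes hour 13). The latest of these is hour 35, which is the earliest surface grinding can start.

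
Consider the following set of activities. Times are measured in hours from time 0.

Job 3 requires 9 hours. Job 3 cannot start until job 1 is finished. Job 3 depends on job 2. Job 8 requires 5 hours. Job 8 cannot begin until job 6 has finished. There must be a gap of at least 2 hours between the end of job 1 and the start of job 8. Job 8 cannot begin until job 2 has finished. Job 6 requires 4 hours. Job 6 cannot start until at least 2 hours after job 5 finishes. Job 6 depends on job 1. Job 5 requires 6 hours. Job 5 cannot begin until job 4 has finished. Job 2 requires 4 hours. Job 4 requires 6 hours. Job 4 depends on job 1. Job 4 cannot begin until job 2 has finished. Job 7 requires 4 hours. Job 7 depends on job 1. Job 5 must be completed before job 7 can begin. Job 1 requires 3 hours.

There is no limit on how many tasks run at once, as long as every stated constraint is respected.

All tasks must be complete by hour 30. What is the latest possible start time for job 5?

Job 8 has no dependents, so it just needs to finish by hour 30. Starting by 30 − 5 = hour 25 achieves that.
Since job 8 (must start by hour 25) depends on it, job 6 must finish by hour 25. Backing off its 4-hour duration gives a latest start of hour 21.
Job 7 must finish by hour 30; it takes 4 hours, so it must start by 30 − 4 = hour 26.
Job 5 feeds job 6 (must start by hour 21, minus 2-hour gap → hour 19); job 7 (must start by hour 26). Taking the minimum, job 5 must finish by hour 19 and start by 19 − 6 = hour 13.

13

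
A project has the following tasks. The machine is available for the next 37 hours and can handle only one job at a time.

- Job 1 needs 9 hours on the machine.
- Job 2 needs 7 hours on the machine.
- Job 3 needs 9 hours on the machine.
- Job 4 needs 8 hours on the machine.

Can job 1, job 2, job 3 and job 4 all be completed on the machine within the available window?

Yes

Running back to back, the jobs need 9 + 7 + 9 + 8 = 33 hours on the machine.
Since 33 ≤ 37, they fit within the window.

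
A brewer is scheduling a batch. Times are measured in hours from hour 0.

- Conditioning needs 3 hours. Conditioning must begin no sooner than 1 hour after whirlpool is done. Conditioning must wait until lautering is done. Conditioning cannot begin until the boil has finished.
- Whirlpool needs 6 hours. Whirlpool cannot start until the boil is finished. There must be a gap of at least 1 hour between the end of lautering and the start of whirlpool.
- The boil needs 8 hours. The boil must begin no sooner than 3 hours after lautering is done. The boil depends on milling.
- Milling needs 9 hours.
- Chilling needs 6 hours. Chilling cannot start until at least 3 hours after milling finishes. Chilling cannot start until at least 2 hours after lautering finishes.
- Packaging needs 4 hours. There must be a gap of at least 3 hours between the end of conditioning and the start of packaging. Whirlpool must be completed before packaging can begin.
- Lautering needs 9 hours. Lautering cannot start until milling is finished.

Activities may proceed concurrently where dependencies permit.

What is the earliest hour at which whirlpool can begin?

29

Nothing blocks milling, so it runs from hour 0 to hour 9.
After milling (finishes hour 9), lautering can start at hour 9 and finishes at hour 18.
The boil needs all of lautering (finishes hour 18, plus 3-hour gap → hour 21); milling (finishes hour 9). That puts its earliest start at hour 21; it finishes at 21 + 8 = hour 29.
Whirlpool waits on the boil (finishes hour 29); lautering (finishes hour 18, plus 1-hour gap → hour 19). The latest of these is hour 29, which is the earliest whirlpool can start.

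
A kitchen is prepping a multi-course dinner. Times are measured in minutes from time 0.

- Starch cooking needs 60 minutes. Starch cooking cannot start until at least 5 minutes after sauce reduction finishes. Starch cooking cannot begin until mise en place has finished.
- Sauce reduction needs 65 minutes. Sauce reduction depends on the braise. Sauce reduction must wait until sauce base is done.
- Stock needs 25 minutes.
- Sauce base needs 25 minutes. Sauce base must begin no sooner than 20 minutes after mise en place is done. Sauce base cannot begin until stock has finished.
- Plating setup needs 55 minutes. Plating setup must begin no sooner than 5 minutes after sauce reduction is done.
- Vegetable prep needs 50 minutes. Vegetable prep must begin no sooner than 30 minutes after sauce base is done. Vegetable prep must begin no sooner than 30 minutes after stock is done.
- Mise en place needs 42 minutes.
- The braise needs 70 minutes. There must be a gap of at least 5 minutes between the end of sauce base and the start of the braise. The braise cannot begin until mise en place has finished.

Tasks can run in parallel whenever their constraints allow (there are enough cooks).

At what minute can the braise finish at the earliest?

162

Nothing blocks stock, so it runs from minute 0 to minute 25.
Mise en place can start immediately at minute 0; it finishes at minute 42.
Sauce base has to wait for mise en place (finishes minute 42, plus 20-minute gap → minute 62); stock (finishes minute 25). The latest of these is minute 62, so sauce base runs minute 62 to 62 + 25 = minute 87.
The braise cannot start until sauce base (finishes minute 87, plus 5-minute gap → minute 92); mise en place (finishes minute 42). The controlling bound is minute 92, so the braise finishes at 92 + 70 = minute 162.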